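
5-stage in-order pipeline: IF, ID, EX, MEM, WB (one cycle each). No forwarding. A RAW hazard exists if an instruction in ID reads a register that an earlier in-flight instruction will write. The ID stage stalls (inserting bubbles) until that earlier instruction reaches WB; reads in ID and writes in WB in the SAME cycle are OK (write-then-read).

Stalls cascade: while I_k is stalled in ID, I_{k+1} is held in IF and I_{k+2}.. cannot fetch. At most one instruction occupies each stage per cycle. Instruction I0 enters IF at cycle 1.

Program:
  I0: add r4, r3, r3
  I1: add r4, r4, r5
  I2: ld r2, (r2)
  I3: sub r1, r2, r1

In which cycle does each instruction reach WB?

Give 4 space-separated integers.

I0 add r4 <- r3,r3: IF@1 ID@2 stall=0 (-) EX@3 MEM@4 WB@5
I1 add r4 <- r4,r5: IF@2 ID@3 stall=2 (RAW on I0.r4 (WB@5)) EX@6 MEM@7 WB@8
I2 ld r2 <- r2: IF@3 ID@6 stall=0 (-) EX@7 MEM@8 WB@9
I3 sub r1 <- r2,r1: IF@6 ID@7 stall=2 (RAW on I2.r2 (WB@9)) EX@10 MEM@11 WB@12

Answer: 5 8 9 12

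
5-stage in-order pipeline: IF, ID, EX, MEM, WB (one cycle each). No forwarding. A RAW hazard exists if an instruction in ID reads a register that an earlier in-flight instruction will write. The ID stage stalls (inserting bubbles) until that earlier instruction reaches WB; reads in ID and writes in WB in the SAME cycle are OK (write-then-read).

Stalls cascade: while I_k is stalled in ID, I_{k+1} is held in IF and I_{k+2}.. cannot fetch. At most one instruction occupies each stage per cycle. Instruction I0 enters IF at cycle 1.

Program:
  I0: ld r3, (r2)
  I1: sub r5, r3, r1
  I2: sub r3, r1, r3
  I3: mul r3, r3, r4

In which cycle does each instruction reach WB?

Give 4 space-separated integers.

I0 ld r3 <- r2: IF@1 ID@2 stall=0 (-) EX@3 MEM@4 WB@5
I1 sub r5 <- r3,r1: IF@2 ID@3 stall=2 (RAW on I0.r3 (WB@5)) EX@6 MEM@7 WB@8
I2 sub r3 <- r1,r3: IF@3 ID@6 stall=0 (-) EX@7 MEM@8 WB@9
I3 mul r3 <- r3,r4: IF@6 ID@7 stall=2 (RAW on I2.r3 (WB@9)) EX@10 MEM@11 WB@12

Answer: 5 8 9 12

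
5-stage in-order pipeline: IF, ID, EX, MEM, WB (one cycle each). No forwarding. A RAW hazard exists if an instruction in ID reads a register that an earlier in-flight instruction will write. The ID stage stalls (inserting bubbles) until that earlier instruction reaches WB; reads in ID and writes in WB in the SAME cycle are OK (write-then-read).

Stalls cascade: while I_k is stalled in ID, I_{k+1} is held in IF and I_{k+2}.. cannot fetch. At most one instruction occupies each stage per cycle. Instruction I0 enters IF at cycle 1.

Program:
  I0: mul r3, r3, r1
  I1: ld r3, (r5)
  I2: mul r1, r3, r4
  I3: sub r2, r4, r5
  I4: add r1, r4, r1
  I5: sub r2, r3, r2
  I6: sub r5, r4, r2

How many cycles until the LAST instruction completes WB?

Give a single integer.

I0 mul r3 <- r3,r1: IF@1 ID@2 stall=0 (-) EX@3 MEM@4 WB@5
I1 ld r3 <- r5: IF@2 ID@3 stall=0 (-) EX@4 MEM@5 WB@6
I2 mul r1 <- r3,r4: IF@3 ID@4 stall=2 (RAW on I1.r3 (WB@6)) EX@7 MEM@8 WB@9
I3 sub r2 <- r4,r5: IF@4 ID@7 stall=0 (-) EX@8 MEM@9 WB@10
I4 add r1 <- r4,r1: IF@7 ID@8 stall=1 (RAW on I2.r1 (WB@9)) EX@10 MEM@11 WB@12
I5 sub r2 <- r3,r2: IF@8 ID@10 stall=0 (-) EX@11 MEM@12 WB@13
I6 sub r5 <- r4,r2: IF@10 ID@11 stall=2 (RAW on I5.r2 (WB@13)) EX@14 MEM@15 WB@16

Answer: 16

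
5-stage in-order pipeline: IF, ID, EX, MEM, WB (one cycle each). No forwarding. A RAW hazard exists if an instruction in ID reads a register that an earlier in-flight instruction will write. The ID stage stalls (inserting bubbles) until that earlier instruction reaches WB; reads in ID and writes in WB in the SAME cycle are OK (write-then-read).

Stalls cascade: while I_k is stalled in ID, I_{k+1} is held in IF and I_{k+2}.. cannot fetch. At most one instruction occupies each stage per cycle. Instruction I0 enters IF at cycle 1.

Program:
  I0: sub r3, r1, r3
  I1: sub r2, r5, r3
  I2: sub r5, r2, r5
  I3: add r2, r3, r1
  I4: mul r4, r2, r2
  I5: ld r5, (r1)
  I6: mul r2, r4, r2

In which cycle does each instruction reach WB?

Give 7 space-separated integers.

Answer: 5 8 11 12 15 16 18

Derivation:
I0 sub r3 <- r1,r3: IF@1 ID@2 stall=0 (-) EX@3 MEM@4 WB@5
I1 sub r2 <- r5,r3: IF@2 ID@3 stall=2 (RAW on I0.r3 (WB@5)) EX@6 MEM@7 WB@8
I2 sub r5 <- r2,r5: IF@3 ID@6 stall=2 (RAW on I1.r2 (WB@8)) EX@9 MEM@10 WB@11
I3 add r2 <- r3,r1: IF@6 ID@9 stall=0 (-) EX@10 MEM@11 WB@12
I4 mul r4 <- r2,r2: IF@9 ID@10 stall=2 (RAW on I3.r2 (WB@12)) EX@13 MEM@14 WB@15
I5 ld r5 <- r1: IF@10 ID@13 stall=0 (-) EX@14 MEM@15 WB@16
I6 mul r2 <- r4,r2: IF@13 ID@14 stall=1 (RAW on I4.r4 (WB@15)) EX@16 MEM@17 WB@18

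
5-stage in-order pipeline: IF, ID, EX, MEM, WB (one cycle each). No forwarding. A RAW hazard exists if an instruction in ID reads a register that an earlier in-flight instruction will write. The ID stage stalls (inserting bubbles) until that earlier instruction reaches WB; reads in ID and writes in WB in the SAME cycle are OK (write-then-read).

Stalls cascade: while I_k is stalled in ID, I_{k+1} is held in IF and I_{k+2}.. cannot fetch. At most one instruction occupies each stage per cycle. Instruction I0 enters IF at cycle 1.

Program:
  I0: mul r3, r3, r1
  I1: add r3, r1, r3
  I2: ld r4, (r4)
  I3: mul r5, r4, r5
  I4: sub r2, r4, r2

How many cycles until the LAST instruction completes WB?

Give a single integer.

I0 mul r3 <- r3,r1: IF@1 ID@2 stall=0 (-) EX@3 MEM@4 WB@5
I1 add r3 <- r1,r3: IF@2 ID@3 stall=2 (RAW on I0.r3 (WB@5)) EX@6 MEM@7 WB@8
I2 ld r4 <- r4: IF@3 ID@6 stall=0 (-) EX@7 MEM@8 WB@9
I3 mul r5 <- r4,r5: IF@6 ID@7 stall=2 (RAW on I2.r4 (WB@9)) EX@10 MEM@11 WB@12
I4 sub r2 <- r4,r2: IF@7 ID@10 stall=0 (-) EX@11 MEM@12 WB@13

Answer: 13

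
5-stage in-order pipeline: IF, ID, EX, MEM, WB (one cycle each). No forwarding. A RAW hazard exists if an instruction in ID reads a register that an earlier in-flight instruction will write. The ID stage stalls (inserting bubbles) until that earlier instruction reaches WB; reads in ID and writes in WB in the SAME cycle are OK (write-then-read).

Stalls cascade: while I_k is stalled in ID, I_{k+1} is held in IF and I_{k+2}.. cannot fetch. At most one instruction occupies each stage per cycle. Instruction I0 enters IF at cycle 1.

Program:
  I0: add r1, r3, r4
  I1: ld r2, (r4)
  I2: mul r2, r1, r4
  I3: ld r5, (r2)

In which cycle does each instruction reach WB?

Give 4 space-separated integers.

I0 add r1 <- r3,r4: IF@1 ID@2 stall=0 (-) EX@3 MEM@4 WB@5
I1 ld r2 <- r4: IF@2 ID@3 stall=0 (-) EX@4 MEM@5 WB@6
I2 mul r2 <- r1,r4: IF@3 ID@4 stall=1 (RAW on I0.r1 (WB@5)) EX@6 MEM@7 WB@8
I3 ld r5 <- r2: IF@4 ID@6 stall=2 (RAW on I2.r2 (WB@8)) EX@9 MEM@10 WB@11

Answer: 5 6 8 11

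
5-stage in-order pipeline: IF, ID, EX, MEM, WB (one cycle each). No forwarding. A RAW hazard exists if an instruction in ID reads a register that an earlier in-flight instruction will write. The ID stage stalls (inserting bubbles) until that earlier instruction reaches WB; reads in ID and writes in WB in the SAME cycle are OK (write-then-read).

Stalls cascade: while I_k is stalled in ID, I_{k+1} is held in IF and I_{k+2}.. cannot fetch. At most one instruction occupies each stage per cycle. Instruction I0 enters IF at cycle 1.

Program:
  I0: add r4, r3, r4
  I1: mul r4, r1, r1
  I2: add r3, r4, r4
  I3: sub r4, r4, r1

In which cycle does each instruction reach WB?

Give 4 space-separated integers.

I0 add r4 <- r3,r4: IF@1 ID@2 stall=0 (-) EX@3 MEM@4 WB@5
I1 mul r4 <- r1,r1: IF@2 ID@3 stall=0 (-) EX@4 MEM@5 WB@6
I2 add r3 <- r4,r4: IF@3 ID@4 stall=2 (RAW on I1.r4 (WB@6)) EX@7 MEM@8 WB@9
I3 sub r4 <- r4,r1: IF@4 ID@7 stall=0 (-) EX@8 MEM@9 WB@10

Answer: 5 6 9 10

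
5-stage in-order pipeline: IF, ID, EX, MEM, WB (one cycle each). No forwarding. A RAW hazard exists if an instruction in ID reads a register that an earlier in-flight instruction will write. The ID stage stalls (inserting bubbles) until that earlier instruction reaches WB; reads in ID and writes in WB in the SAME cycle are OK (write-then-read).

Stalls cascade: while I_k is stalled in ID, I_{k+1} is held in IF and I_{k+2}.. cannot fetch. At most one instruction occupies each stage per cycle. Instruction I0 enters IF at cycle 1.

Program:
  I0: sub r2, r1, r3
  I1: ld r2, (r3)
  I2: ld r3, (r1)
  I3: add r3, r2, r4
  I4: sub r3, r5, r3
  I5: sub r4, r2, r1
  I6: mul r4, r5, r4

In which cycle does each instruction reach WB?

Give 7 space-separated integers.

Answer: 5 6 7 9 12 13 16

Derivation:
I0 sub r2 <- r1,r3: IF@1 ID@2 stall=0 (-) EX@3 MEM@4 WB@5
I1 ld r2 <- r3: IF@2 ID@3 stall=0 (-) EX@4 MEM@5 WB@6
I2 ld r3 <- r1: IF@3 ID@4 stall=0 (-) EX@5 MEM@6 WB@7
I3 add r3 <- r2,r4: IF@4 ID@5 stall=1 (RAW on I1.r2 (WB@6)) EX@7 MEM@8 WB@9
I4 sub r3 <- r5,r3: IF@5 ID@7 stall=2 (RAW on I3.r3 (WB@9)) EX@10 MEM@11 WB@12
I5 sub r4 <- r2,r1: IF@7 ID@10 stall=0 (-) EX@11 MEM@12 WB@13
I6 mul r4 <- r5,r4: IF@10 ID@11 stall=2 (RAW on I5.r4 (WB@13)) EX@14 MEM@15 WB@16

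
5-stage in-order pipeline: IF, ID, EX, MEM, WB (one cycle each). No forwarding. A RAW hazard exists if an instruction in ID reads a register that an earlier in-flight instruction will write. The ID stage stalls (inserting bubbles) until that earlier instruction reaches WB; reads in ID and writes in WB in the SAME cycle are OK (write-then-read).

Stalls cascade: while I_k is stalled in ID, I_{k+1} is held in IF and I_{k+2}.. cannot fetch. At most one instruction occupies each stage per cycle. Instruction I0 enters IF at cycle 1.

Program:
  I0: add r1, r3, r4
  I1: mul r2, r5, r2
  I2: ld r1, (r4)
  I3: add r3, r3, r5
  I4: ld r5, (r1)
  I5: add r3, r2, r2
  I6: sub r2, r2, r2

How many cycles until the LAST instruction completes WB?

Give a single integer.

Answer: 12

Derivation:
I0 add r1 <- r3,r4: IF@1 ID@2 stall=0 (-) EX@3 MEM@4 WB@5
I1 mul r2 <- r5,r2: IF@2 ID@3 stall=0 (-) EX@4 MEM@5 WB@6
I2 ld r1 <- r4: IF@3 ID@4 stall=0 (-) EX@5 MEM@6 WB@7
I3 add r3 <- r3,r5: IF@4 ID@5 stall=0 (-) EX@6 MEM@7 WB@8
I4 ld r5 <- r1: IF@5 ID@6 stall=1 (RAW on I2.r1 (WB@7)) EX@8 MEM@9 WB@10
I5 add r3 <- r2,r2: IF@6 ID@8 stall=0 (-) EX@9 MEM@10 WB@11
I6 sub r2 <- r2,r2: IF@8 ID@9 stall=0 (-) EX@10 MEM@11 WB@12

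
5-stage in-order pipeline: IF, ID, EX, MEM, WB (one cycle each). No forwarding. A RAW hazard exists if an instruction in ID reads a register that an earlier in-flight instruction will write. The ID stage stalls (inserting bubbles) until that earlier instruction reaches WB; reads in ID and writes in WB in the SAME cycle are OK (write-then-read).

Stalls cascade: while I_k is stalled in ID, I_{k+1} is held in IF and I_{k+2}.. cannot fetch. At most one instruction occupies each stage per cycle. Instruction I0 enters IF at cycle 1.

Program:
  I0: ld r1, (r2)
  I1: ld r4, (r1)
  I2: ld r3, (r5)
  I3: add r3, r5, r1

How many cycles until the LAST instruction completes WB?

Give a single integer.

I0 ld r1 <- r2: IF@1 ID@2 stall=0 (-) EX@3 MEM@4 WB@5
I1 ld r4 <- r1: IF@2 ID@3 stall=2 (RAW on I0.r1 (WB@5)) EX@6 MEM@7 WB@8
I2 ld r3 <- r5: IF@3 ID@6 stall=0 (-) EX@7 MEM@8 WB@9
I3 add r3 <- r5,r1: IF@6 ID@7 stall=0 (-) EX@8 MEM@9 WB@10

Answer: 10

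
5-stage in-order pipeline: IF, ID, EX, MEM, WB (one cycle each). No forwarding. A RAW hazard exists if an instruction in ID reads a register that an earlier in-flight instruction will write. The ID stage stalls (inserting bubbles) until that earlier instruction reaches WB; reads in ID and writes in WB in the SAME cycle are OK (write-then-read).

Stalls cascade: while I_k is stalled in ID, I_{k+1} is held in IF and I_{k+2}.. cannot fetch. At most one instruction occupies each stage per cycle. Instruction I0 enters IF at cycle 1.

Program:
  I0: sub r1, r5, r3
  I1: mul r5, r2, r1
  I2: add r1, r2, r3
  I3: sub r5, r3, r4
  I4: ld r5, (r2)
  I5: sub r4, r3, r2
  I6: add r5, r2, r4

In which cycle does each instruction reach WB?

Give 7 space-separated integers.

I0 sub r1 <- r5,r3: IF@1 ID@2 stall=0 (-) EX@3 MEM@4 WB@5
I1 mul r5 <- r2,r1: IF@2 ID@3 stall=2 (RAW on I0.r1 (WB@5)) EX@6 MEM@7 WB@8
I2 add r1 <- r2,r3: IF@3 ID@6 stall=0 (-) EX@7 MEM@8 WB@9
I3 sub r5 <- r3,r4: IF@6 ID@7 stall=0 (-) EX@8 MEM@9 WB@10
I4 ld r5 <- r2: IF@7 ID@8 stall=0 (-) EX@9 MEM@10 WB@11
I5 sub r4 <- r3,r2: IF@8 ID@9 stall=0 (-) EX@10 MEM@11 WB@12
I6 add r5 <- r2,r4: IF@9 ID@10 stall=2 (RAW on I5.r4 (WB@12)) EX@13 MEM@14 WB@15

Answer: 5 8 9 10 11 12 15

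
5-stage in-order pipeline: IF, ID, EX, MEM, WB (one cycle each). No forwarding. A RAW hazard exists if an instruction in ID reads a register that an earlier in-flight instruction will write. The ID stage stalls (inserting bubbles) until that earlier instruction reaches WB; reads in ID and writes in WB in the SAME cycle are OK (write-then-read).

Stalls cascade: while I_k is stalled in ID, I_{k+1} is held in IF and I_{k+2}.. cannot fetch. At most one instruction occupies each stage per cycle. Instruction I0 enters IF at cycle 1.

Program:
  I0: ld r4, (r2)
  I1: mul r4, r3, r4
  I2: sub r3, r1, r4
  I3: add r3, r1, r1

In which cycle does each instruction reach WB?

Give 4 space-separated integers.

I0 ld r4 <- r2: IF@1 ID@2 stall=0 (-) EX@3 MEM@4 WB@5
I1 mul r4 <- r3,r4: IF@2 ID@3 stall=2 (RAW on I0.r4 (WB@5)) EX@6 MEM@7 WB@8
I2 sub r3 <- r1,r4: IF@3 ID@6 stall=2 (RAW on I1.r4 (WB@8)) EX@9 MEM@10 WB@11
I3 add r3 <- r1,r1: IF@6 ID@9 stall=0 (-) EX@10 MEM@11 WB@12

Answer: 5 8 11 12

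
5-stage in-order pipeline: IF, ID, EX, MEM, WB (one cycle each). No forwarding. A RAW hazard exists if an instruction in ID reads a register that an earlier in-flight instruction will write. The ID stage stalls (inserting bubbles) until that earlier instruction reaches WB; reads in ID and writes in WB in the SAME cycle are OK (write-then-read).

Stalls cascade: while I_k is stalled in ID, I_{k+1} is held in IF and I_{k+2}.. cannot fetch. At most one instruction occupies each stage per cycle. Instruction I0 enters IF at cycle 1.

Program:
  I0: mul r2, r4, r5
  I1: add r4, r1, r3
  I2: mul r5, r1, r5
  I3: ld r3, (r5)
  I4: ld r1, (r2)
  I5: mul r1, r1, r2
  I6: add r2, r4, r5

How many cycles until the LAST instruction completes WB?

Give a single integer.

Answer: 15

Derivation:
I0 mul r2 <- r4,r5: IF@1 ID@2 stall=0 (-) EX@3 MEM@4 WB@5
I1 add r4 <- r1,r3: IF@2 ID@3 stall=0 (-) EX@4 MEM@5 WB@6
I2 mul r5 <- r1,r5: IF@3 ID@4 stall=0 (-) EX@5 MEM@6 WB@7
I3 ld r3 <- r5: IF@4 ID@5 stall=2 (RAW on I2.r5 (WB@7)) EX@8 MEM@9 WB@10
I4 ld r1 <- r2: IF@5 ID@8 stall=0 (-) EX@9 MEM@10 WB@11
I5 mul r1 <- r1,r2: IF@8 ID@9 stall=2 (RAW on I4.r1 (WB@11)) EX@12 MEM@13 WB@14
I6 add r2 <- r4,r5: IF@9 ID@12 stall=0 (-) EX@13 MEM@14 WB@15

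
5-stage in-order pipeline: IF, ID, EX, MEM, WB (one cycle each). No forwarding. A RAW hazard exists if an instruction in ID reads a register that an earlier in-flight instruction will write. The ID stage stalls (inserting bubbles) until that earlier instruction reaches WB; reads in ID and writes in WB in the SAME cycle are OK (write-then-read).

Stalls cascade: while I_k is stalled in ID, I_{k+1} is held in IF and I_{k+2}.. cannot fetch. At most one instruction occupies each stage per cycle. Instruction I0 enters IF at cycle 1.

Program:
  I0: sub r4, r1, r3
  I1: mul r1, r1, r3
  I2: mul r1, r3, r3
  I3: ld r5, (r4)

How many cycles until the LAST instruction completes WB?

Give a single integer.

Answer: 8

Derivation:
I0 sub r4 <- r1,r3: IF@1 ID@2 stall=0 (-) EX@3 MEM@4 WB@5
I1 mul r1 <- r1,r3: IF@2 ID@3 stall=0 (-) EX@4 MEM@5 WB@6
I2 mul r1 <- r3,r3: IF@3 ID@4 stall=0 (-) EX@5 MEM@6 WB@7
I3 ld r5 <- r4: IF@4 ID@5 stall=0 (-) EX@6 MEM@7 WB@8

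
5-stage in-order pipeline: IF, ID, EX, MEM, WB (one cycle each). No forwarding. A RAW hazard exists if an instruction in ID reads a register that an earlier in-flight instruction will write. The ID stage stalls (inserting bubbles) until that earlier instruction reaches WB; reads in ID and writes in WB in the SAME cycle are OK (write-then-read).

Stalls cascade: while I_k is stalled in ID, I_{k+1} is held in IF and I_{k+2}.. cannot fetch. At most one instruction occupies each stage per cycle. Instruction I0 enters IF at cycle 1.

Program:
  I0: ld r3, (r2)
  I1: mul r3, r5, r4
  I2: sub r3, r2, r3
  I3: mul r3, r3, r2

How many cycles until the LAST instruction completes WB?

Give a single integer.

I0 ld r3 <- r2: IF@1 ID@2 stall=0 (-) EX@3 MEM@4 WB@5
I1 mul r3 <- r5,r4: IF@2 ID@3 stall=0 (-) EX@4 MEM@5 WB@6
I2 sub r3 <- r2,r3: IF@3 ID@4 stall=2 (RAW on I1.r3 (WB@6)) EX@7 MEM@8 WB@9
I3 mul r3 <- r3,r2: IF@4 ID@7 stall=2 (RAW on I2.r3 (WB@9)) EX@10 MEM@11 WB@12

Answer: 12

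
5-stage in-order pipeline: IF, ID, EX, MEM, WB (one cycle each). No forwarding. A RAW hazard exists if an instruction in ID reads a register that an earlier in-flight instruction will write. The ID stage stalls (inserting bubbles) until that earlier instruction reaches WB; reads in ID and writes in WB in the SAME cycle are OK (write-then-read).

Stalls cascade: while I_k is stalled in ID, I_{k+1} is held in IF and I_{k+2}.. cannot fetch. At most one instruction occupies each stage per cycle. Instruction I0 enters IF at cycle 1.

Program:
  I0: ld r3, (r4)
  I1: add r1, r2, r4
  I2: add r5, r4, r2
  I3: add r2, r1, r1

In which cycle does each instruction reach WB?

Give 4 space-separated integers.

Answer: 5 6 7 9

Derivation:
I0 ld r3 <- r4: IF@1 ID@2 stall=0 (-) EX@3 MEM@4 WB@5
I1 add r1 <- r2,r4: IF@2 ID@3 stall=0 (-) EX@4 MEM@5 WB@6
I2 add r5 <- r4,r2: IF@3 ID@4 stall=0 (-) EX@5 MEM@6 WB@7
I3 add r2 <- r1,r1: IF@4 ID@5 stall=1 (RAW on I1.r1 (WB@6)) EX@7 MEM@8 WB@9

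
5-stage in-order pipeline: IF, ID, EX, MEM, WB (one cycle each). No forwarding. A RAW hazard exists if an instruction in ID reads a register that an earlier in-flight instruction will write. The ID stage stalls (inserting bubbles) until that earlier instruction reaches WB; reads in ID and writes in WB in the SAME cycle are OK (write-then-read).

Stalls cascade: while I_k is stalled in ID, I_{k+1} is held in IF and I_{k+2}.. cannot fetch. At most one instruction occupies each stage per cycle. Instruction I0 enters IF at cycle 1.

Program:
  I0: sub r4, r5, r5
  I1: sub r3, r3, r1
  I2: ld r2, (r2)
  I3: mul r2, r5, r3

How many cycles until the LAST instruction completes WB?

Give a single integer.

I0 sub r4 <- r5,r5: IF@1 ID@2 stall=0 (-) EX@3 MEM@4 WB@5
I1 sub r3 <- r3,r1: IF@2 ID@3 stall=0 (-) EX@4 MEM@5 WB@6
I2 ld r2 <- r2: IF@3 ID@4 stall=0 (-) EX@5 MEM@6 WB@7
I3 mul r2 <- r5,r3: IF@4 ID@5 stall=1 (RAW on I1.r3 (WB@6)) EX@7 MEM@8 WB@9

Answer: 9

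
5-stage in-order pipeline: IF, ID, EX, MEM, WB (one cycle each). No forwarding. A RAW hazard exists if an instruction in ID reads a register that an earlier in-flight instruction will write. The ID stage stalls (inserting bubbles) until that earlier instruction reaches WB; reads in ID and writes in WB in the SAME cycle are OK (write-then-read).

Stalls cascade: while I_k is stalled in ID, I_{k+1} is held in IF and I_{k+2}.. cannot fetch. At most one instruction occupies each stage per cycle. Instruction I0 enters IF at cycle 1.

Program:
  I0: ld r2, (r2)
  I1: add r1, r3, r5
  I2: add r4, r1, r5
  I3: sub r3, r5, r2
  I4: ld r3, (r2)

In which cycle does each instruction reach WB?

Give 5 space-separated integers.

I0 ld r2 <- r2: IF@1 ID@2 stall=0 (-) EX@3 MEM@4 WB@5
I1 add r1 <- r3,r5: IF@2 ID@3 stall=0 (-) EX@4 MEM@5 WB@6
I2 add r4 <- r1,r5: IF@3 ID@4 stall=2 (RAW on I1.r1 (WB@6)) EX@7 MEM@8 WB@9
I3 sub r3 <- r5,r2: IF@4 ID@7 stall=0 (-) EX@8 MEM@9 WB@10
I4 ld r3 <- r2: IF@7 ID@8 stall=0 (-) EX@9 MEM@10 WB@11

Answer: 5 6 9 10 11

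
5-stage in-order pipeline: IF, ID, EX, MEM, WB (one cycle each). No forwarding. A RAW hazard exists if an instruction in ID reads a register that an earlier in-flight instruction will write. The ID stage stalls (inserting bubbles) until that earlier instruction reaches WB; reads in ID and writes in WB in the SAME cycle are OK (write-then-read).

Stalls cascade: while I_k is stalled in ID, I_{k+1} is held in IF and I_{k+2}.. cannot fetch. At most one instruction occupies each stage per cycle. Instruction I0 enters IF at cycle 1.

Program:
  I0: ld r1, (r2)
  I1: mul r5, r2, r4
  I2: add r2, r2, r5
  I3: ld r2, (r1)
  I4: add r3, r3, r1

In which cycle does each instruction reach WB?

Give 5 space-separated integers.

Answer: 5 6 9 10 11

Derivation:
I0 ld r1 <- r2: IF@1 ID@2 stall=0 (-) EX@3 MEM@4 WB@5
I1 mul r5 <- r2,r4: IF@2 ID@3 stall=0 (-) EX@4 MEM@5 WB@6
I2 add r2 <- r2,r5: IF@3 ID@4 stall=2 (RAW on I1.r5 (WB@6)) EX@7 MEM@8 WB@9
I3 ld r2 <- r1: IF@4 ID@7 stall=0 (-) EX@8 MEM@9 WB@10
I4 add r3 <- r3,r1: IF@7 ID@8 stall=0 (-) EX@9 MEM@10 WB@11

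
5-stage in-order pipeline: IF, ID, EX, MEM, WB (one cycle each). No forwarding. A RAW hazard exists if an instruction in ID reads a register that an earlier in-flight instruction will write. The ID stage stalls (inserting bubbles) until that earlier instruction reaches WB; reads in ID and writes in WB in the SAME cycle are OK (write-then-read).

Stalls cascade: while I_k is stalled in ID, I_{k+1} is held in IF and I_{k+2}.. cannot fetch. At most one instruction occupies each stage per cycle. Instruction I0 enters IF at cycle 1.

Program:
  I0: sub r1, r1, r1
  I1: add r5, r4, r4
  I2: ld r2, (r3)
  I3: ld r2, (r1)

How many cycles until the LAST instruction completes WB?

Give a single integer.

Answer: 8

Derivation:
I0 sub r1 <- r1,r1: IF@1 ID@2 stall=0 (-) EX@3 MEM@4 WB@5
I1 add r5 <- r4,r4: IF@2 ID@3 stall=0 (-) EX@4 MEM@5 WB@6
I2 ld r2 <- r3: IF@3 ID@4 stall=0 (-) EX@5 MEM@6 WB@7
I3 ld r2 <- r1: IF@4 ID@5 stall=0 (-) EX@6 MEM@7 WB@8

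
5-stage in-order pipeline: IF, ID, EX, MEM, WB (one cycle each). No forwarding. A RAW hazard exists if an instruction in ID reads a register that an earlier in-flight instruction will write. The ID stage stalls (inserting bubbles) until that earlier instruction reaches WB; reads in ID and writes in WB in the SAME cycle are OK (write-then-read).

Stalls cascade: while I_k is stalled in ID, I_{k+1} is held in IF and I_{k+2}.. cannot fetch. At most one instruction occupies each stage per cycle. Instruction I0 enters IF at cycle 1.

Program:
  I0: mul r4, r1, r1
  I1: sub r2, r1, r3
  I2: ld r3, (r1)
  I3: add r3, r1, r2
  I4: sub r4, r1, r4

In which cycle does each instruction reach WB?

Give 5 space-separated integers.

Answer: 5 6 7 9 10

Derivation:
I0 mul r4 <- r1,r1: IF@1 ID@2 stall=0 (-) EX@3 MEM@4 WB@5
I1 sub r2 <- r1,r3: IF@2 ID@3 stall=0 (-) EX@4 MEM@5 WB@6
I2 ld r3 <- r1: IF@3 ID@4 stall=0 (-) EX@5 MEM@6 WB@7
I3 add r3 <- r1,r2: IF@4 ID@5 stall=1 (RAW on I1.r2 (WB@6)) EX@7 MEM@8 WB@9
I4 sub r4 <- r1,r4: IF@5 ID@7 stall=0 (-) EX@8 MEM@9 WB@10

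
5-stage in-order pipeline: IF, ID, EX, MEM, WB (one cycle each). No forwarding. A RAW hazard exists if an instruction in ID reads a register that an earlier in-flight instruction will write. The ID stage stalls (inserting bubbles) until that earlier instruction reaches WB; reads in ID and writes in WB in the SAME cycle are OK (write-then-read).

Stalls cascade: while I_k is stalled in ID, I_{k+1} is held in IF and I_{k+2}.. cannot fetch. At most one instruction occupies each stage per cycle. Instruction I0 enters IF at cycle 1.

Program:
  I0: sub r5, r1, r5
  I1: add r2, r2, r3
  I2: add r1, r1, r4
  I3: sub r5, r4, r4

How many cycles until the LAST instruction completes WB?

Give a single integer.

I0 sub r5 <- r1,r5: IF@1 ID@2 stall=0 (-) EX@3 MEM@4 WB@5
I1 add r2 <- r2,r3: IF@2 ID@3 stall=0 (-) EX@4 MEM@5 WB@6
I2 add r1 <- r1,r4: IF@3 ID@4 stall=0 (-) EX@5 MEM@6 WB@7
I3 sub r5 <- r4,r4: IF@4 ID@5 stall=0 (-) EX@6 MEM@7 WB@8

Answer: 8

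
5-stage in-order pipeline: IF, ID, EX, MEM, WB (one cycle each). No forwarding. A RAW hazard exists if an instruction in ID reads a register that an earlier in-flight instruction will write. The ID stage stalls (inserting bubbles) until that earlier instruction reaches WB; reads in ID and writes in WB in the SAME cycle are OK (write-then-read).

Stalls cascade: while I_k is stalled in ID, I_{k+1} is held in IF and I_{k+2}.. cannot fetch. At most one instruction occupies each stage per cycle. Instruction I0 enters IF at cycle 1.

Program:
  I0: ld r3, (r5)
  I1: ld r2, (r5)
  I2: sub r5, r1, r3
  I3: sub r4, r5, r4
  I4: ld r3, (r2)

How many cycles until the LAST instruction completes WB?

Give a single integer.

I0 ld r3 <- r5: IF@1 ID@2 stall=0 (-) EX@3 MEM@4 WB@5
I1 ld r2 <- r5: IF@2 ID@3 stall=0 (-) EX@4 MEM@5 WB@6
I2 sub r5 <- r1,r3: IF@3 ID@4 stall=1 (RAW on I0.r3 (WB@5)) EX@6 MEM@7 WB@8
I3 sub r4 <- r5,r4: IF@4 ID@6 stall=2 (RAW on I2.r5 (WB@8)) EX@9 MEM@10 WB@11
I4 ld r3 <- r2: IF@6 ID@9 stall=0 (-) EX@10 MEM@11 WB@12

Answer: 12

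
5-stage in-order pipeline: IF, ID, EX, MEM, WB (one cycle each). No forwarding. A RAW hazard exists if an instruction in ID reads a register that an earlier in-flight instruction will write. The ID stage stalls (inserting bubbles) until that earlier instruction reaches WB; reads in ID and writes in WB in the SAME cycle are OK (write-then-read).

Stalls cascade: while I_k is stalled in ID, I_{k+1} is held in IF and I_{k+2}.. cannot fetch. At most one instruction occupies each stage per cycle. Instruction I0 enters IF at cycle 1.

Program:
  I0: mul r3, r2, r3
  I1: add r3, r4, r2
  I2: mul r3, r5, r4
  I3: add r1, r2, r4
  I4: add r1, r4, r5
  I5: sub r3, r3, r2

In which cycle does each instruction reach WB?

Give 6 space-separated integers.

I0 mul r3 <- r2,r3: IF@1 ID@2 stall=0 (-) EX@3 MEM@4 WB@5
I1 add r3 <- r4,r2: IF@2 ID@3 stall=0 (-) EX@4 MEM@5 WB@6
I2 mul r3 <- r5,r4: IF@3 ID@4 stall=0 (-) EX@5 MEM@6 WB@7
I3 add r1 <- r2,r4: IF@4 ID@5 stall=0 (-) EX@6 MEM@7 WB@8
I4 add r1 <- r4,r5: IF@5 ID@6 stall=0 (-) EX@7 MEM@8 WB@9
I5 sub r3 <- r3,r2: IF@6 ID@7 stall=0 (-) EX@8 MEM@9 WB@10

Answer: 5 6 7 8 9 10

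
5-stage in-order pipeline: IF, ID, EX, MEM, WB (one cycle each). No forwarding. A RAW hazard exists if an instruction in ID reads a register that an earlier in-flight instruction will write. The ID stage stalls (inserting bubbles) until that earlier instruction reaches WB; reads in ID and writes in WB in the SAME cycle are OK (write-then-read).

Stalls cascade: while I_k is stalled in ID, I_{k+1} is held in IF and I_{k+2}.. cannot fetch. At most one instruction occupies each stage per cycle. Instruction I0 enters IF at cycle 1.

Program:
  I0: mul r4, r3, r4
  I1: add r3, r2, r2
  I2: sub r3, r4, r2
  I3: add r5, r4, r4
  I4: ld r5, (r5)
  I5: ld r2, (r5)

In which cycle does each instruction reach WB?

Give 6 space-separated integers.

Answer: 5 6 8 9 12 15

Derivation:
I0 mul r4 <- r3,r4: IF@1 ID@2 stall=0 (-) EX@3 MEM@4 WB@5
I1 add r3 <- r2,r2: IF@2 ID@3 stall=0 (-) EX@4 MEM@5 WB@6
I2 sub r3 <- r4,r2: IF@3 ID@4 stall=1 (RAW on I0.r4 (WB@5)) EX@6 MEM@7 WB@8
I3 add r5 <- r4,r4: IF@4 ID@6 stall=0 (-) EX@7 MEM@8 WB@9
I4 ld r5 <- r5: IF@6 ID@7 stall=2 (RAW on I3.r5 (WB@9)) EX@10 MEM@11 WB@12
I5 ld r2 <- r5: IF@7 ID@10 stall=2 (RAW on I4.r5 (WB@12)) EX@13 MEM@14 WB@15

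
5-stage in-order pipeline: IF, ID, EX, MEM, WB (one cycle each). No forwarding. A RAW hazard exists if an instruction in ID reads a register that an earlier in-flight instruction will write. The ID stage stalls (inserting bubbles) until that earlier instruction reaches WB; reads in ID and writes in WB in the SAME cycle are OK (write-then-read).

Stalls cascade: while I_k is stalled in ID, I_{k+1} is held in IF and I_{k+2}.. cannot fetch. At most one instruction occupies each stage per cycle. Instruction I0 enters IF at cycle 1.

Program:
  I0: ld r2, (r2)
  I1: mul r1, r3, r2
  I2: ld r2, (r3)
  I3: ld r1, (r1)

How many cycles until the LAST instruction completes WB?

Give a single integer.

Answer: 11

Derivation:
I0 ld r2 <- r2: IF@1 ID@2 stall=0 (-) EX@3 MEM@4 WB@5
I1 mul r1 <- r3,r2: IF@2 ID@3 stall=2 (RAW on I0.r2 (WB@5)) EX@6 MEM@7 WB@8
I2 ld r2 <- r3: IF@3 ID@6 stall=0 (-) EX@7 MEM@8 WB@9
I3 ld r1 <- r1: IF@6 ID@7 stall=1 (RAW on I1.r1 (WB@8)) EX@9 MEM@10 WB@11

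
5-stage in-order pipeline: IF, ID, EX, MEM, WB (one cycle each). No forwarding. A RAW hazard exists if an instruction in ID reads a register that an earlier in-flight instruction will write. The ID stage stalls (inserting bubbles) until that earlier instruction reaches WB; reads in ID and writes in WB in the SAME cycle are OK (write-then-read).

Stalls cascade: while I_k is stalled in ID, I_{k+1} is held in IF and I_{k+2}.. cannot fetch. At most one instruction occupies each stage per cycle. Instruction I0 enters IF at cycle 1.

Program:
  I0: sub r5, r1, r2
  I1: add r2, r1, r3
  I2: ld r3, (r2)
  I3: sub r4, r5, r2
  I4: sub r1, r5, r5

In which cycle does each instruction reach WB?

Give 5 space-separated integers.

Answer: 5 6 9 10 11

Derivation:
I0 sub r5 <- r1,r2: IF@1 ID@2 stall=0 (-) EX@3 MEM@4 WB@5
I1 add r2 <- r1,r3: IF@2 ID@3 stall=0 (-) EX@4 MEM@5 WB@6
I2 ld r3 <- r2: IF@3 ID@4 stall=2 (RAW on I1.r2 (WB@6)) EX@7 MEM@8 WB@9
I3 sub r4 <- r5,r2: IF@4 ID@7 stall=0 (-) EX@8 MEM@9 WB@10
I4 sub r1 <- r5,r5: IF@7 ID@8 stall=0 (-) EX@9 MEM@10 WB@11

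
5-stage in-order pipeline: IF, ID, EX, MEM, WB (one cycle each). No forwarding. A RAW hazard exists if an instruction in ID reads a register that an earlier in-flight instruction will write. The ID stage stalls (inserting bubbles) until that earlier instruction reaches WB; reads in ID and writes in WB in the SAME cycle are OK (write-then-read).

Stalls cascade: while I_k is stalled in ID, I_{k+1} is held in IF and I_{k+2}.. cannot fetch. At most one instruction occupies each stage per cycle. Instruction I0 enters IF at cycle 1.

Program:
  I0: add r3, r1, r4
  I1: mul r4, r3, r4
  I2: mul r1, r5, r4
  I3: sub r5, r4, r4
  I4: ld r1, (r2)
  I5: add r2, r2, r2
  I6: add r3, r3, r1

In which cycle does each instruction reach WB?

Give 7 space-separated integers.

Answer: 5 8 11 12 13 14 16

Derivation:
I0 add r3 <- r1,r4: IF@1 ID@2 stall=0 (-) EX@3 MEM@4 WB@5
I1 mul r4 <- r3,r4: IF@2 ID@3 stall=2 (RAW on I0.r3 (WB@5)) EX@6 MEM@7 WB@8
I2 mul r1 <- r5,r4: IF@3 ID@6 stall=2 (RAW on I1.r4 (WB@8)) EX@9 MEM@10 WB@11
I3 sub r5 <- r4,r4: IF@6 ID@9 stall=0 (-) EX@10 MEM@11 WB@12
I4 ld r1 <- r2: IF@9 ID@10 stall=0 (-) EX@11 MEM@12 WB@13
I5 add r2 <- r2,r2: IF@10 ID@11 stall=0 (-) EX@12 MEM@13 WB@14
I6 add r3 <- r3,r1: IF@11 ID@12 stall=1 (RAW on I4.r1 (WB@13)) EX@14 MEM@15 WB@16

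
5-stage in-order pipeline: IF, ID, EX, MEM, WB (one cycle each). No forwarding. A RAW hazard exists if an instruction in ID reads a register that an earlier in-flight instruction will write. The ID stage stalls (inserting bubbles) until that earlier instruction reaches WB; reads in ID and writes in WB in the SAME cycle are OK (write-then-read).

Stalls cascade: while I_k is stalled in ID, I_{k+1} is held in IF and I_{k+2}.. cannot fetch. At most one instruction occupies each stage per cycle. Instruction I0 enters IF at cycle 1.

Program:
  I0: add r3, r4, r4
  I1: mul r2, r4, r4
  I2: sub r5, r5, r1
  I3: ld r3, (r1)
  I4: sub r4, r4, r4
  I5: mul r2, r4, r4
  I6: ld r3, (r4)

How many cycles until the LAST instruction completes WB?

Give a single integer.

I0 add r3 <- r4,r4: IF@1 ID@2 stall=0 (-) EX@3 MEM@4 WB@5
I1 mul r2 <- r4,r4: IF@2 ID@3 stall=0 (-) EX@4 MEM@5 WB@6
I2 sub r5 <- r5,r1: IF@3 ID@4 stall=0 (-) EX@5 MEM@6 WB@7
I3 ld r3 <- r1: IF@4 ID@5 stall=0 (-) EX@6 MEM@7 WB@8
I4 sub r4 <- r4,r4: IF@5 ID@6 stall=0 (-) EX@7 MEM@8 WB@9
I5 mul r2 <- r4,r4: IF@6 ID@7 stall=2 (RAW on I4.r4 (WB@9)) EX@10 MEM@11 WB@12
I6 ld r3 <- r4: IF@7 ID@10 stall=0 (-) EX@11 MEM@12 WB@13

Answer: 13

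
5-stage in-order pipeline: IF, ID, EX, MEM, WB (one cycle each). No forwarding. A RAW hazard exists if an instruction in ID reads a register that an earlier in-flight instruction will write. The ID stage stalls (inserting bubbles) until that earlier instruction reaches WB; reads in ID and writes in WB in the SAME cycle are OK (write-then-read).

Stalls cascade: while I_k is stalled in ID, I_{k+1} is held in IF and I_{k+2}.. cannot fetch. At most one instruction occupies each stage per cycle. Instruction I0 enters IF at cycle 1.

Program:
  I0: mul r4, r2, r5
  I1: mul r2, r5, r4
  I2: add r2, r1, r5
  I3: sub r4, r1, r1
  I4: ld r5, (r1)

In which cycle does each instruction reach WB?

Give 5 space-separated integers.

I0 mul r4 <- r2,r5: IF@1 ID@2 stall=0 (-) EX@3 MEM@4 WB@5
I1 mul r2 <- r5,r4: IF@2 ID@3 stall=2 (RAW on I0.r4 (WB@5)) EX@6 MEM@7 WB@8
I2 add r2 <- r1,r5: IF@3 ID@6 stall=0 (-) EX@7 MEM@8 WB@9
I3 sub r4 <- r1,r1: IF@6 ID@7 stall=0 (-) EX@8 MEM@9 WB@10
I4 ld r5 <- r1: IF@7 ID@8 stall=0 (-) EX@9 MEM@10 WB@11

Answer: 5 8 9 10 11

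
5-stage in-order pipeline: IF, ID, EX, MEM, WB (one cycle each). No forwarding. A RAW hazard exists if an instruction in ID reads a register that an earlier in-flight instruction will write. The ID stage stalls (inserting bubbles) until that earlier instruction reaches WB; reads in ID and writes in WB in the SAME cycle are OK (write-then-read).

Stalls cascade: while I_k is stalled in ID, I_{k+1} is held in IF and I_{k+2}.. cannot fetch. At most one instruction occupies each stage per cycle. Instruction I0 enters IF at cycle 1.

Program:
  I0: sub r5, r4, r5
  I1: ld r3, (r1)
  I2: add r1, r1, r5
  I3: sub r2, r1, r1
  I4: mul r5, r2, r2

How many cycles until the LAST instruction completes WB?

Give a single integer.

I0 sub r5 <- r4,r5: IF@1 ID@2 stall=0 (-) EX@3 MEM@4 WB@5
I1 ld r3 <- r1: IF@2 ID@3 stall=0 (-) EX@4 MEM@5 WB@6
I2 add r1 <- r1,r5: IF@3 ID@4 stall=1 (RAW on I0.r5 (WB@5)) EX@6 MEM@7 WB@8
I3 sub r2 <- r1,r1: IF@4 ID@6 stall=2 (RAW on I2.r1 (WB@8)) EX@9 MEM@10 WB@11
I4 mul r5 <- r2,r2: IF@6 ID@9 stall=2 (RAW on I3.r2 (WB@11)) EX@12 MEM@13 WB@14

Answer: 14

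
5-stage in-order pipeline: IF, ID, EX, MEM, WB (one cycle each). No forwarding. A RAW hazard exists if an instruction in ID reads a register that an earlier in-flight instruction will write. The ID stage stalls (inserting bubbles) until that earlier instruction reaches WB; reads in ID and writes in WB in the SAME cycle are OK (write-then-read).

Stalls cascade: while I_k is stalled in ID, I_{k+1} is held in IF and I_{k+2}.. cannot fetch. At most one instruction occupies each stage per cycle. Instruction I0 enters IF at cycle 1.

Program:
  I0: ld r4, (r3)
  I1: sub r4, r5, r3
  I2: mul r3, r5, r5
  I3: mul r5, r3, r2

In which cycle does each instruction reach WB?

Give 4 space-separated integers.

I0 ld r4 <- r3: IF@1 ID@2 stall=0 (-) EX@3 MEM@4 WB@5
I1 sub r4 <- r5,r3: IF@2 ID@3 stall=0 (-) EX@4 MEM@5 WB@6
I2 mul r3 <- r5,r5: IF@3 ID@4 stall=0 (-) EX@5 MEM@6 WB@7
I3 mul r5 <- r3,r2: IF@4 ID@5 stall=2 (RAW on I2.r3 (WB@7)) EX@8 MEM@9 WB@10

Answer: 5 6 7 10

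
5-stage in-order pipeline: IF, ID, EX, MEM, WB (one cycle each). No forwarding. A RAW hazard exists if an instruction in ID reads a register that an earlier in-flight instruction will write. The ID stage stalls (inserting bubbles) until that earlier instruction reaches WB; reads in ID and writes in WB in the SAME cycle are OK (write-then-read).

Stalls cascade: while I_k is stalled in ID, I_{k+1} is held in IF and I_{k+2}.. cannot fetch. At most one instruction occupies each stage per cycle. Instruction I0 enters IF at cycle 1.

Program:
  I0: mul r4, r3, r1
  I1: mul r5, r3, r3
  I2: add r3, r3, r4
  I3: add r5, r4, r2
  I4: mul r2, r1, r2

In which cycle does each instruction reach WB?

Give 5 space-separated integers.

Answer: 5 6 8 9 10

Derivation:
I0 mul r4 <- r3,r1: IF@1 ID@2 stall=0 (-) EX@3 MEM@4 WB@5
I1 mul r5 <- r3,r3: IF@2 ID@3 stall=0 (-) EX@4 MEM@5 WB@6
I2 add r3 <- r3,r4: IF@3 ID@4 stall=1 (RAW on I0.r4 (WB@5)) EX@6 MEM@7 WB@8
I3 add r5 <- r4,r2: IF@4 ID@6 stall=0 (-) EX@7 MEM@8 WB@9
I4 mul r2 <- r1,r2: IF@6 ID@7 stall=0 (-) EX@8 MEM@9 WB@10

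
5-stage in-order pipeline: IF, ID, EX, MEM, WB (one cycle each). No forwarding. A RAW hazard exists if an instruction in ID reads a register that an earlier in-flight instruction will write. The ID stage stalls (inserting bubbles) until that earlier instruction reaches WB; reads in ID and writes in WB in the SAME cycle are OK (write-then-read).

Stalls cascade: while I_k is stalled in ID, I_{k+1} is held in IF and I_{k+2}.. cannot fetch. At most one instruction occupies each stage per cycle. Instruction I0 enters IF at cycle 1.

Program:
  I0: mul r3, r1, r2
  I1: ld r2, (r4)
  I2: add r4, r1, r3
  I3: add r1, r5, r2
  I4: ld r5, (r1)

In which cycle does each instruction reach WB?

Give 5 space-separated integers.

Answer: 5 6 8 9 12

Derivation:
I0 mul r3 <- r1,r2: IF@1 ID@2 stall=0 (-) EX@3 MEM@4 WB@5
I1 ld r2 <- r4: IF@2 ID@3 stall=0 (-) EX@4 MEM@5 WB@6
I2 add r4 <- r1,r3: IF@3 ID@4 stall=1 (RAW on I0.r3 (WB@5)) EX@6 MEM@7 WB@8
I3 add r1 <- r5,r2: IF@4 ID@6 stall=0 (-) EX@7 MEM@8 WB@9
I4 ld r5 <- r1: IF@6 ID@7 stall=2 (RAW on I3.r1 (WB@9)) EX@10 MEM@11 WB@12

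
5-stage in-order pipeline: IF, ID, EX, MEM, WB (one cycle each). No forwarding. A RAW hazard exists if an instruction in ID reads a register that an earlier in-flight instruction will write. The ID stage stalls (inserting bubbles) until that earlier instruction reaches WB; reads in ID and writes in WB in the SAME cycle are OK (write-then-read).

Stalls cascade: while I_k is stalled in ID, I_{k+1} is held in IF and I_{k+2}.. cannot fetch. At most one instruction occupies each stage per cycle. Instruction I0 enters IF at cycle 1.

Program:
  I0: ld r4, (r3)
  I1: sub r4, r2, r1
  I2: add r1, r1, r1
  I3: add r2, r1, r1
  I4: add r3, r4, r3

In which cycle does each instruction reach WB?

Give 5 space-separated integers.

I0 ld r4 <- r3: IF@1 ID@2 stall=0 (-) EX@3 MEM@4 WB@5
I1 sub r4 <- r2,r1: IF@2 ID@3 stall=0 (-) EX@4 MEM@5 WB@6
I2 add r1 <- r1,r1: IF@3 ID@4 stall=0 (-) EX@5 MEM@6 WB@7
I3 add r2 <- r1,r1: IF@4 ID@5 stall=2 (RAW on I2.r1 (WB@7)) EX@8 MEM@9 WB@10
I4 add r3 <- r4,r3: IF@5 ID@8 stall=0 (-) EX@9 MEM@10 WB@11

Answer: 5 6 7 10 11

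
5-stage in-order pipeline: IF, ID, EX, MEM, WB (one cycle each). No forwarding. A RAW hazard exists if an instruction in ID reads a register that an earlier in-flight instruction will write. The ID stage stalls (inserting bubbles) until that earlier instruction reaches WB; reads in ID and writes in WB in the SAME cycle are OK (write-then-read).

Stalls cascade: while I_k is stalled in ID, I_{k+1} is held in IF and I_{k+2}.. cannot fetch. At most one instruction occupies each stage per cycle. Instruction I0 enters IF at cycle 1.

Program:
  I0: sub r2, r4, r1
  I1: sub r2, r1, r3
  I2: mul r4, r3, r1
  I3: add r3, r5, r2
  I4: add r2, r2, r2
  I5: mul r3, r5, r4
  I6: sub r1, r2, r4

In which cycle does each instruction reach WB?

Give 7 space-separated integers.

Answer: 5 6 7 9 10 11 13

Derivation:
I0 sub r2 <- r4,r1: IF@1 ID@2 stall=0 (-) EX@3 MEM@4 WB@5
I1 sub r2 <- r1,r3: IF@2 ID@3 stall=0 (-) EX@4 MEM@5 WB@6
I2 mul r4 <- r3,r1: IF@3 ID@4 stall=0 (-) EX@5 MEM@6 WB@7
I3 add r3 <- r5,r2: IF@4 ID@5 stall=1 (RAW on I1.r2 (WB@6)) EX@7 MEM@8 WB@9
I4 add r2 <- r2,r2: IF@5 ID@7 stall=0 (-) EX@8 MEM@9 WB@10
I5 mul r3 <- r5,r4: IF@7 ID@8 stall=0 (-) EX@9 MEM@10 WB@11
I6 sub r1 <- r2,r4: IF@8 ID@9 stall=1 (RAW on I4.r2 (WB@10)) EX@11 MEM@12 WB@13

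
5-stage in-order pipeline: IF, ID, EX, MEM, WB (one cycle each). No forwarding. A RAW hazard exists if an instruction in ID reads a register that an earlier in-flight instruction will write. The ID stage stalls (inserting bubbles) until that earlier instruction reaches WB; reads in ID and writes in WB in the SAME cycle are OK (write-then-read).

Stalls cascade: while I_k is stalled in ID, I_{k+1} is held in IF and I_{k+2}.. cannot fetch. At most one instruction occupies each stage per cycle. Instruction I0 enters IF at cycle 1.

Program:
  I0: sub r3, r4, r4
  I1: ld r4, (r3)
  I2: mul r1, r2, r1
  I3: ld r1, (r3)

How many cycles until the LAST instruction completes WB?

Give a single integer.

Answer: 10

Derivation:
I0 sub r3 <- r4,r4: IF@1 ID@2 stall=0 (-) EX@3 MEM@4 WB@5
I1 ld r4 <- r3: IF@2 ID@3 stall=2 (RAW on I0.r3 (WB@5)) EX@6 MEM@7 WB@8
I2 mul r1 <- r2,r1: IF@3 ID@6 stall=0 (-) EX@7 MEM@8 WB@9
I3 ld r1 <- r3: IF@6 ID@7 stall=0 (-) EX@8 MEM@9 WB@10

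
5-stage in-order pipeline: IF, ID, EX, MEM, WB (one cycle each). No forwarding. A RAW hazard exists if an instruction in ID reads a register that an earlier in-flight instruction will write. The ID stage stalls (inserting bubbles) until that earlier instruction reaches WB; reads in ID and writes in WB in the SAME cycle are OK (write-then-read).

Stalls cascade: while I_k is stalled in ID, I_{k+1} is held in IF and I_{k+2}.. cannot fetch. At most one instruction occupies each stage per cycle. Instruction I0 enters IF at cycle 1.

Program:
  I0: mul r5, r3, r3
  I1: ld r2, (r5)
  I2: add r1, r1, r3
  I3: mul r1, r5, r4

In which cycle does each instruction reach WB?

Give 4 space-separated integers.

I0 mul r5 <- r3,r3: IF@1 ID@2 stall=0 (-) EX@3 MEM@4 WB@5
I1 ld r2 <- r5: IF@2 ID@3 stall=2 (RAW on I0.r5 (WB@5)) EX@6 MEM@7 WB@8
I2 add r1 <- r1,r3: IF@3 ID@6 stall=0 (-) EX@7 MEM@8 WB@9
I3 mul r1 <- r5,r4: IF@6 ID@7 stall=0 (-) EX@8 MEM@9 WB@10

Answer: 5 8 9 10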